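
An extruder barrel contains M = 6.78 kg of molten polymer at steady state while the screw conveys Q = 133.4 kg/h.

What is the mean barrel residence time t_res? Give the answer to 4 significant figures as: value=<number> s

value=183.0 s

Convert throughput: Q = 133.4 kg/h = 133.4/3600 = 0.0370556 kg/s
t_res = M / Q_s = 6.78 ÷ 0.0370556 = 182.969 s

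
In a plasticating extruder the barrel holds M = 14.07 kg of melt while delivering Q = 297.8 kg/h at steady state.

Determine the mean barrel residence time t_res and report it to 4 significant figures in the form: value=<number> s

value=170.1 s

Convert throughput: Q = 297.8 kg/h = 297.8/3600 = 0.0827222 kg/s
Mean residence time: t_res = M/Q_s = 14.07 kg / 0.0827222 kg/s = 170.087 s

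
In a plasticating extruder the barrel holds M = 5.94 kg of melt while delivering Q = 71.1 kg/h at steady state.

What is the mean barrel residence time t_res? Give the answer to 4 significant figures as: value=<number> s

Convert throughput: Q = 71.1 kg/h = 71.1/3600 = 0.01975 kg/s
t_res = M / Q_s = 5.94 / 0.01975 = 300.759 s

value=300.8 s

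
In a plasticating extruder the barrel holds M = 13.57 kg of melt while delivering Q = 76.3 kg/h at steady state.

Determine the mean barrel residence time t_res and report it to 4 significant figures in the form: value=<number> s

Throughput in SI: Q_s = 76.3 kg/h ÷ 3600 s/h = 0.0211944 kg/s
t_res = M / Q_s = 13.57 ÷ 0.0211944 = 640.262 s

value=640.3 s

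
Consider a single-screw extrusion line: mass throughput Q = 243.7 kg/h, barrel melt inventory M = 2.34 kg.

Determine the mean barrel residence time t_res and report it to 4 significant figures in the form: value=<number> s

Q_s = Q / 3600 = 243.7 / 3600 = 0.0676944 kg/s
Mean residence time: t_res = M/Q_s = 2.34 kg / 0.0676944 kg/s = 34.5671 s

value=34.57 s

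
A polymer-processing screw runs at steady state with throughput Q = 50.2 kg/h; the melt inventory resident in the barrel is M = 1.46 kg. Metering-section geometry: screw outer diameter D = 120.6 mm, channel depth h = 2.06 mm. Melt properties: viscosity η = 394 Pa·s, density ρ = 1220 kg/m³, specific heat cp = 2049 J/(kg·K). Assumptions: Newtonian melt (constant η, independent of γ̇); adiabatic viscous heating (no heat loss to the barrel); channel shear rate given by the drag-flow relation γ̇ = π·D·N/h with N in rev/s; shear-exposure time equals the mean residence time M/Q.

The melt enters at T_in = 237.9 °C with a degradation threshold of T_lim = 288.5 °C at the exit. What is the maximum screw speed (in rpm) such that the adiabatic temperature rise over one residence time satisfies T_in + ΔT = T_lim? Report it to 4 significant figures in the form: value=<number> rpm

Convert throughput: Q = 50.2 kg/h = 50.2/3600 = 0.0139444 kg/s
Mean residence time: t_res = M/Q_s = 1.46 kg / 0.0139444 kg/s = 104.701 s
D = 120.6 mm = 0.1206 m;  h = 2.06 mm = 0.00206 m
ΔT_a = T_lim − T_in = 288.5 °C − 237.9 °C = 50.6 K
γ̇_max² = ΔT_a·ρ·cp / (η·t_res) = [50.6 × 1220 × 2049] / [394 × 104.701] = 3066.23 s⁻²
γ̇_max = sqrt(3066.23) = 55.3735 s⁻¹
N_max = γ̇_max h / (πD) = 55.3735·0.00206/(π·0.1206) = 0.301073 rev/s → ×60 = 18.0644 rpm

value=18.06 rpm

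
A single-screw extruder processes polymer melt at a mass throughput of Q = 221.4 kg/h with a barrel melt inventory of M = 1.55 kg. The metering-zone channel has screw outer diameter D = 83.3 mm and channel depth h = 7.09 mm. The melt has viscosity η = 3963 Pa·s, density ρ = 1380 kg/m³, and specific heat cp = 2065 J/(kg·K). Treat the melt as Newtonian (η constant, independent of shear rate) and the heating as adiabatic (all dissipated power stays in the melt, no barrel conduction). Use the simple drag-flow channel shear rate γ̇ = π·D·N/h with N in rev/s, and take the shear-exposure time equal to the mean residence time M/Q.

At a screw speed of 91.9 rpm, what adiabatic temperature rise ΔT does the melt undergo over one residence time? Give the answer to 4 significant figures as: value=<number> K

value=112.0 K

Q_s = Q / 3600 = 221.4 / 3600 = 0.0615 kg/s
t_res = M / Q_s = 1.55 ÷ 0.0615 = 25.2033 s
Convert to SI: D = 0.0833 m, h = 0.00709 m, N = 91.9/60 = 1.53167 rev/s
Shear rate: γ̇ = πDN/h = π·0.0833·1.53167/0.00709 = 56.5344 s⁻¹
Adiabatic rise: ΔT = η γ̇² t_res / (ρ cp) = 3963·(56.5344)²·25.2033 / (1380·2065) = 112.023 K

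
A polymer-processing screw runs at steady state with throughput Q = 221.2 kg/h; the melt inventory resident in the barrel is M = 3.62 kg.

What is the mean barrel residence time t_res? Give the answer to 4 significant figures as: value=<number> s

Q_s = Q / 3600 = 221.2 / 3600 = 0.0614444 kg/s
Mean residence time: t_res = M/Q_s = 3.62 kg / 0.0614444 kg/s = 58.915 s

value=58.92 s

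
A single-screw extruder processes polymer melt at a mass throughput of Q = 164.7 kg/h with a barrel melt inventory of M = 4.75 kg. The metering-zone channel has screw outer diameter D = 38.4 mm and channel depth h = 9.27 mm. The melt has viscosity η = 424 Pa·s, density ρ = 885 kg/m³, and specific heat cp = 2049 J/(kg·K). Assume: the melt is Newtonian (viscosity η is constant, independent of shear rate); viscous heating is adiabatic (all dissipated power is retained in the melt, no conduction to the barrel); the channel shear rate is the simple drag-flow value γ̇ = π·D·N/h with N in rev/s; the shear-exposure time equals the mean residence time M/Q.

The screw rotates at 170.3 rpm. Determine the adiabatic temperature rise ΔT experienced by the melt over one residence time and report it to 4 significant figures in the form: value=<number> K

value=33.12 K

Throughput in SI: Q_s = 164.7 kg/h ÷ 3600 s/h = 0.04575 kg/s
t_res = M / Q_s = 4.75 / 0.04575 = 103.825 s
Geometry in metres: D = 38.4 mm → 0.0384 m, h = 9.27 mm → 0.00927 m; screw speed N = 170.3 rpm = 2.83833 rev/s
γ̇ = π·D·N / h = π · 0.0384 · 2.83833 / 0.00927 = 36.9373 s⁻¹
ΔT = η·γ̇²·t_res/(ρ·cp) = [424 × 36.9373² × 103.825] / [885 × 2049] = 33.1217 K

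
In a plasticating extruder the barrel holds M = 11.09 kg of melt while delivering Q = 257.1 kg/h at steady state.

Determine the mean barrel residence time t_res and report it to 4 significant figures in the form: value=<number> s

Q_s = Q / 3600 = 257.1 / 3600 = 0.0714167 kg/s
Mean residence time: t_res = M/Q_s = 11.09 kg / 0.0714167 kg/s = 155.286 s

value=155.3 s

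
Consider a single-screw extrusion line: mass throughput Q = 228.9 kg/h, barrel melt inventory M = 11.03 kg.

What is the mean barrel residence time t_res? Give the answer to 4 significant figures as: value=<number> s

Throughput in SI: Q_s = 228.9 kg/h ÷ 3600 s/h = 0.0635833 kg/s
Mean residence time: t_res = M/Q_s = 11.03 kg / 0.0635833 kg/s = 173.473 s

value=173.5 s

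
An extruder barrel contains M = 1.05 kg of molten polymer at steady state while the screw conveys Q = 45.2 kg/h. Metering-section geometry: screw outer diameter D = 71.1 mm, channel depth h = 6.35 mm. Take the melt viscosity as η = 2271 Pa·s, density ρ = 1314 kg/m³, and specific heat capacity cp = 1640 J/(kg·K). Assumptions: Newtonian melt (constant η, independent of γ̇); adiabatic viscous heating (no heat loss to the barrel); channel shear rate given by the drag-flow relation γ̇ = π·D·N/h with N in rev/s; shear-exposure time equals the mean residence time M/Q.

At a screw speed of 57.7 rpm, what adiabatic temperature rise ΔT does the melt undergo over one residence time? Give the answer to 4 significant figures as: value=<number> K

Convert throughput: Q = 45.2 kg/h = 45.2/3600 = 0.0125556 kg/s
t_res = M / Q_s = 1.05 ÷ 0.0125556 = 83.6283 s
Convert to SI: D = 0.0711 m, h = 0.00635 m, N = 57.7/60 = 0.961667 rev/s
γ̇ = π D N / h = (π)(0.0711)(0.961667) / 0.00635 = 33.8275 s⁻¹
Adiabatic rise: ΔT = η γ̇² t_res / (ρ cp) = 2271·(33.8275)²·83.6283 / (1314·1640) = 100.849 K

value=100.8 K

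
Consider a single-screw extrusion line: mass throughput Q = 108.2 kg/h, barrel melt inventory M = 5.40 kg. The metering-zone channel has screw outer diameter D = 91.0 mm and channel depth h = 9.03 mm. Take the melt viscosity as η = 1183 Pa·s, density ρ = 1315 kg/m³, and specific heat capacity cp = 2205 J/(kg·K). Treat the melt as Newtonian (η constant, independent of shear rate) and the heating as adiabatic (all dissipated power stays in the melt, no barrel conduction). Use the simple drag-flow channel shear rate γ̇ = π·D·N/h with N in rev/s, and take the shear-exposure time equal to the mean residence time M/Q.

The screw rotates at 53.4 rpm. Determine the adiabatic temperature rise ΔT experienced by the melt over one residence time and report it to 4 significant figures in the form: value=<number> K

value=58.20 K

Convert throughput: Q = 108.2 kg/h = 108.2/3600 = 0.0300556 kg/s
t_res = M / Q_s = 5.40 ÷ 0.0300556 = 179.667 s
D = 91.0 mm = 0.091 m;  h = 9.03 mm = 0.00903 m;  N = 53.4 rpm / 60 = 0.89 rev/s
Shear rate: γ̇ = πDN/h = π·0.091·0.89/0.00903 = 28.1769 s⁻¹
ΔT = η·γ̇²·t_res / (ρ·cp) = 1183 · (28.1769)² · 179.667 / (1315 · 2205) = 58.1978 K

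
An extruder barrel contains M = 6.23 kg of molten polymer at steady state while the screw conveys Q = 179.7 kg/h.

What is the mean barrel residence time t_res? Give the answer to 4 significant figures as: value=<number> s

Convert throughput: Q = 179.7 kg/h = 179.7/3600 = 0.0499167 kg/s
t_res = M / Q_s = 6.23 / 0.0499167 = 124.808 s

value=124.8 s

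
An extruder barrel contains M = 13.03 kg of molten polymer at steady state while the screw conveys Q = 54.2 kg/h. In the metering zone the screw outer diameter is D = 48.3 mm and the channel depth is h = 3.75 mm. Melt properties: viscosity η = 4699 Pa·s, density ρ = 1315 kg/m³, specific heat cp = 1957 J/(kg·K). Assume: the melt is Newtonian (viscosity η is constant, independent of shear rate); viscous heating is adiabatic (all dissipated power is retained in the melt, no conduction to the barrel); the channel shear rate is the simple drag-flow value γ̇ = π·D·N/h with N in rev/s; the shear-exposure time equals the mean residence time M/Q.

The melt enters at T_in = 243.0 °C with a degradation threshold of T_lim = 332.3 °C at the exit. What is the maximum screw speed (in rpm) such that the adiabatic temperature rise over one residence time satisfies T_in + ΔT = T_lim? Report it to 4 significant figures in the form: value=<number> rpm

Convert throughput: Q = 54.2 kg/h = 54.2/3600 = 0.0150556 kg/s
t_res = M / Q_s = 13.03 ÷ 0.0150556 = 865.461 s
Convert to metres: D = 0.0483 m, h = 0.00375 m
Allowable rise: ΔT_a = T_lim − T_in = 332.3 − 243.0 = 89.3 K
Invert ΔT = ηγ̇²t_res/(ρcp) for γ̇: γ̇_max² = ΔT_a ρ cp / (η t_res) = 89.3·1315·1957 / (4699·865.461) = 56.5087 s⁻²
γ̇_max = sqrt(56.5087) = 7.51722 s⁻¹
Solve γ̇ = πDN/h for N: N_max = γ̇_max·h/(π·D) = 7.51722 × 0.00375 / (π × 0.0483) = 0.185777 rev/s = 11.1466 rpm

value=11.15 rpm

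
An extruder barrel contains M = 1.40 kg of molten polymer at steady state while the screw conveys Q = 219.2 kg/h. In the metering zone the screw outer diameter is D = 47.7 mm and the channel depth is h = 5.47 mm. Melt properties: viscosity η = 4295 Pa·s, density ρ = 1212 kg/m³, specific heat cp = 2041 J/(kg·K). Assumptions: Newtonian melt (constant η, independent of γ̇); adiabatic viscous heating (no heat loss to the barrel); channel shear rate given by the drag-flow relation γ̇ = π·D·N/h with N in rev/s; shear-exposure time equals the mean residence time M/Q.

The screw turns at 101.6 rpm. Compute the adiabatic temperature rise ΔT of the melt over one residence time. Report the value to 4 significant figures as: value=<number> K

Throughput in SI: Q_s = 219.2 kg/h ÷ 3600 s/h = 0.0608889 kg/s
Mean residence time: t_res = M/Q_s = 1.40 kg / 0.0608889 kg/s = 22.9927 s
Convert to SI: D = 0.0477 m, h = 0.00547 m, N = 101.6/60 = 1.69333 rev/s
γ̇ = π·D·N / h = π · 0.0477 · 1.69333 / 0.00547 = 46.3899 s⁻¹
Adiabatic rise: ΔT = η γ̇² t_res / (ρ cp) = 4295·(46.3899)²·22.9927 / (1212·2041) = 85.9121 K

value=85.91 K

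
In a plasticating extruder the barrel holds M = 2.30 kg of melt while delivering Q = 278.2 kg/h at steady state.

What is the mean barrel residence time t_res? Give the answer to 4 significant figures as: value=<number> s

value=29.76 s

Q_s = Q / 3600 = 278.2 / 3600 = 0.0772778 kg/s
t_res = M / Q_s = 2.30 ÷ 0.0772778 = 29.7628 s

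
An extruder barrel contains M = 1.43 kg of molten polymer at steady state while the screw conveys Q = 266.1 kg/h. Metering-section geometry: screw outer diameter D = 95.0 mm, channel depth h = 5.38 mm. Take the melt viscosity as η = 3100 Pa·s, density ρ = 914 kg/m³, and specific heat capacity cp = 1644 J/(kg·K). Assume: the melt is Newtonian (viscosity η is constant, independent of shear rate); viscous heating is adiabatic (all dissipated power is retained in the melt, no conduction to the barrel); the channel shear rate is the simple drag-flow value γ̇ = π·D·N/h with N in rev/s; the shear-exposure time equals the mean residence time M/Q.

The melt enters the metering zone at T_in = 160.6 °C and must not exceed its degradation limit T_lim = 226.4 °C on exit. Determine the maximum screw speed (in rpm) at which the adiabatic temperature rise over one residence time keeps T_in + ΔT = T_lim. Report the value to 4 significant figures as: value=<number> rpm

value=43.92 rpm

Throughput in SI: Q_s = 266.1 kg/h ÷ 3600 s/h = 0.0739167 kg/s
t_res = M / Q_s = 1.43 ÷ 0.0739167 = 19.3461 s
Geometry in SI: D = 95.0 mm → 0.095 m, h = 5.38 mm → 0.00538 m
Allowable rise: ΔT_a = T_lim − T_in = 226.4 − 160.6 = 65.8 K
γ̇_max² = ΔT_a·ρ·cp/(η·t_res) = 65.8·914·1644/(3100·19.3461) = 1648.61 s⁻²
γ̇_max = sqrt(1648.61) = 40.6031 s⁻¹
Solve γ̇ = πDN/h for N: N_max = γ̇_max·h/(π·D) = 40.6031 × 0.00538 / (π × 0.095) = 0.731928 rev/s = 43.9157 rpm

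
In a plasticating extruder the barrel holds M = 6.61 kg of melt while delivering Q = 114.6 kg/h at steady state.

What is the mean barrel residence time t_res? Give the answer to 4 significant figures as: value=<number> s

Throughput in SI: Q_s = 114.6 kg/h ÷ 3600 s/h = 0.0318333 kg/s
t_res = M / Q_s = 6.61 / 0.0318333 = 207.644 s

value=207.6 s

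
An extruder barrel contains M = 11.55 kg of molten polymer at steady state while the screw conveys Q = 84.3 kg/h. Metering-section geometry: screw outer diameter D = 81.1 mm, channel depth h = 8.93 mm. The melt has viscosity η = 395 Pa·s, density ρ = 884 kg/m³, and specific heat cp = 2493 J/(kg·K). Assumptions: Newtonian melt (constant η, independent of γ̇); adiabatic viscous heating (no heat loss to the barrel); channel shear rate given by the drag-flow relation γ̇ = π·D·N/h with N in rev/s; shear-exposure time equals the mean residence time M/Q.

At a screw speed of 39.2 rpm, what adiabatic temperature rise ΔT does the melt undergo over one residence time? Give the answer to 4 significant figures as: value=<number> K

value=30.72 K

Q_s = Q / 3600 = 84.3 / 3600 = 0.0234167 kg/s
Mean residence time: t_res = M/Q_s = 11.55 kg / 0.0234167 kg/s = 493.238 s
D = 81.1 mm = 0.0811 m;  h = 8.93 mm = 0.00893 m;  N = 39.2 rpm / 60 = 0.653333 rev/s
γ̇ = π·D·N / h = π · 0.0811 · 0.653333 / 0.00893 = 18.6404 s⁻¹
ΔT = η·γ̇²·t_res/(ρ·cp) = [395 × 18.6404² × 493.238] / [884 × 2493] = 30.7176 K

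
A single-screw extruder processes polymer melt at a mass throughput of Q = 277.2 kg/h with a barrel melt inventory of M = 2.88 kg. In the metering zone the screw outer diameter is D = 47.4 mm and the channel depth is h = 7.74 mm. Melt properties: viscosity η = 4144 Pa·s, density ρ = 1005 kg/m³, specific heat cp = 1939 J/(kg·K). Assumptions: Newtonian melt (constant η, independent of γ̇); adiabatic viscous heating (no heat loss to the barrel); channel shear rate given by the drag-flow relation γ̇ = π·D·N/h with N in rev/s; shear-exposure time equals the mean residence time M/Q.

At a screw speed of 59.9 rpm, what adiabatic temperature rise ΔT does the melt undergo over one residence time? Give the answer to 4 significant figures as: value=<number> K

value=29.34 K

Q_s = Q / 3600 = 277.2 / 3600 = 0.077 kg/s
t_res = M / Q_s = 2.88 / 0.077 = 37.4026 s
Geometry in metres: D = 47.4 mm → 0.0474 m, h = 7.74 mm → 0.00774 m; screw speed N = 59.9 rpm = 0.998333 rev/s
γ̇ = π·D·N / h = π · 0.0474 · 0.998333 / 0.00774 = 19.2071 s⁻¹
Adiabatic rise: ΔT = η γ̇² t_res / (ρ cp) = 4144·(19.2071)²·37.4026 / (1005·1939) = 29.3429 K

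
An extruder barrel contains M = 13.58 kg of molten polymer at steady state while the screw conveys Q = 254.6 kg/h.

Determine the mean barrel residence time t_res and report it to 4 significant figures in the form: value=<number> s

Convert throughput: Q = 254.6 kg/h = 254.6/3600 = 0.0707222 kg/s
t_res = M / Q_s = 13.58 / 0.0707222 = 192.019 s

value=192.0 s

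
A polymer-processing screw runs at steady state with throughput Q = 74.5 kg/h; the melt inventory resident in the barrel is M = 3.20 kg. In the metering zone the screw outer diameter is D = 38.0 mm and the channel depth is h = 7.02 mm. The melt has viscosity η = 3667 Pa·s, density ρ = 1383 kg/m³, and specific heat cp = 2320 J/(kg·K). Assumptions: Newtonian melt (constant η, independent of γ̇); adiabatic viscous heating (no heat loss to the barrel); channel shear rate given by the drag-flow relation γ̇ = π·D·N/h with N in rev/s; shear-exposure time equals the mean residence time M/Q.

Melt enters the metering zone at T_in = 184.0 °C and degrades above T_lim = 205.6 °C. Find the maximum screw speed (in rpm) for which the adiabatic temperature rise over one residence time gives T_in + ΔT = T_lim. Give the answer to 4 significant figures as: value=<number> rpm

value=39.01 rpm

Q_s = Q / 3600 = 74.5 / 3600 = 0.0206944 kg/s
t_res = M / Q_s = 3.20 / 0.0206944 = 154.631 s
D = 38.0 mm = 0.038 m;  h = 7.02 mm = 0.00702 m
ΔT_a = T_lim − T_in = 205.6 − 184.0 = 21.6 K
γ̇_max² = ΔT_a·ρ·cp/(η·t_res) = 21.6·1383·2320/(3667·154.631) = 122.224 s⁻²
γ̇_max = sqrt(122.224) = 11.0555 s⁻¹
Solve γ̇ = πDN/h for N: N_max = γ̇_max·h/(π·D) = 11.0555 × 0.00702 / (π × 0.038) = 0.650103 rev/s = 39.0062 rpm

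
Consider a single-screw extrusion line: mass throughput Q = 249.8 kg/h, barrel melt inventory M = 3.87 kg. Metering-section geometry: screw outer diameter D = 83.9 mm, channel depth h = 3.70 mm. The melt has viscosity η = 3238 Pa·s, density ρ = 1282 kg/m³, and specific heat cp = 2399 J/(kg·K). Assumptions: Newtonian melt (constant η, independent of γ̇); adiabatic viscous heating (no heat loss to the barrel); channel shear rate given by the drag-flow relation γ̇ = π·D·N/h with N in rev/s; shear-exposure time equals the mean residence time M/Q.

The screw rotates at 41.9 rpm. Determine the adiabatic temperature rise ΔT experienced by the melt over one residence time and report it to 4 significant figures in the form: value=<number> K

Q_s = Q / 3600 = 249.8 / 3600 = 0.0693889 kg/s
t_res = M / Q_s = 3.87 ÷ 0.0693889 = 55.7726 s
D = 83.9 mm = 0.0839 m;  h = 3.70 mm = 0.0037 m;  N = 41.9 rpm / 60 = 0.698333 rev/s
Shear rate: γ̇ = πDN/h = π·0.0839·0.698333/0.0037 = 49.7477 s⁻¹
Adiabatic rise: ΔT = η γ̇² t_res / (ρ cp) = 3238·(49.7477)²·55.7726 / (1282·2399) = 145.32 K

value=145.3 K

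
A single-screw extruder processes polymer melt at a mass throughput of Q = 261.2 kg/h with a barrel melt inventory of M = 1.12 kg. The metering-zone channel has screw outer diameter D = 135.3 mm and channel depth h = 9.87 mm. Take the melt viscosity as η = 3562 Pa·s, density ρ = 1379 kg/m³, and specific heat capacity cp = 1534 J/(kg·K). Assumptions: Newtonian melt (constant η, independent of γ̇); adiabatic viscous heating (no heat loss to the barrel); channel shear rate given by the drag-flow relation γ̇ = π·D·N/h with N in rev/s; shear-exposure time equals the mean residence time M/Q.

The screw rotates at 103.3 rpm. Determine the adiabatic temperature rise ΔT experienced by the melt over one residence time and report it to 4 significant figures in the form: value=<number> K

Convert throughput: Q = 261.2 kg/h = 261.2/3600 = 0.0725556 kg/s
t_res = M / Q_s = 1.12 / 0.0725556 = 15.4364 s
Convert to SI: D = 0.1353 m, h = 0.00987 m, N = 103.3/60 = 1.72167 rev/s
γ̇ = π D N / h = (π)(0.1353)(1.72167) / 0.00987 = 74.1446 s⁻¹
Adiabatic rise: ΔT = η γ̇² t_res / (ρ cp) = 3562·(74.1446)²·15.4364 / (1379·1534) = 142.893 K

value=142.9 K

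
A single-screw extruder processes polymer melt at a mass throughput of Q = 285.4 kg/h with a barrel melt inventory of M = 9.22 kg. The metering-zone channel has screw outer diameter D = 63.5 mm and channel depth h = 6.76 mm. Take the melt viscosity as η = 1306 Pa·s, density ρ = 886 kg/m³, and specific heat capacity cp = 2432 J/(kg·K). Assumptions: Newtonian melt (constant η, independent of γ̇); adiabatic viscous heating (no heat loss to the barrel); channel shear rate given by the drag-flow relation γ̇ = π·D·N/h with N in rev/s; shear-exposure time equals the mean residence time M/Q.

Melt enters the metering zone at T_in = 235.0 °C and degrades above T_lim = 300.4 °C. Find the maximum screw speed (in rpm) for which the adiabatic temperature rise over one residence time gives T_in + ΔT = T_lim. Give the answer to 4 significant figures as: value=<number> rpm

value=61.93 rpm

Throughput in SI: Q_s = 285.4 kg/h ÷ 3600 s/h = 0.0792778 kg/s
Mean residence time: t_res = M/Q_s = 9.22 kg / 0.0792778 kg/s = 116.3 s
Convert to metres: D = 0.0635 m, h = 0.00676 m
ΔT_a = T_lim − T_in = 300.4 °C − 235.0 °C = 65.4 K
γ̇_max² = ΔT_a·ρ·cp / (η·t_res) = [65.4 × 886 × 2432] / [1306 × 116.3] = 927.796 s⁻²
Take the square root: γ̇_max = √(927.796) = 30.4597 s⁻¹
N_max = γ̇_max·h / (π·D) = 30.4597 · 0.00676 / (π · 0.0635) = 1.03217 rev/s = 61.9299 rpm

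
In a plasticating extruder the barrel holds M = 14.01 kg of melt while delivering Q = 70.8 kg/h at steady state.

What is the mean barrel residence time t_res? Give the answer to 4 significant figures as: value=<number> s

Throughput in SI: Q_s = 70.8 kg/h ÷ 3600 s/h = 0.0196667 kg/s
Mean residence time: t_res = M/Q_s = 14.01 kg / 0.0196667 kg/s = 712.373 s

value=712.4 s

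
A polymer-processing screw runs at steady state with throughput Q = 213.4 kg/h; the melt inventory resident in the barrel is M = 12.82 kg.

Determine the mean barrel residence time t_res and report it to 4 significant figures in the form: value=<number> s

value=216.3 s

Q_s = Q / 3600 = 213.4 / 3600 = 0.0592778 kg/s
t_res = M / Q_s = 12.82 / 0.0592778 = 216.27 s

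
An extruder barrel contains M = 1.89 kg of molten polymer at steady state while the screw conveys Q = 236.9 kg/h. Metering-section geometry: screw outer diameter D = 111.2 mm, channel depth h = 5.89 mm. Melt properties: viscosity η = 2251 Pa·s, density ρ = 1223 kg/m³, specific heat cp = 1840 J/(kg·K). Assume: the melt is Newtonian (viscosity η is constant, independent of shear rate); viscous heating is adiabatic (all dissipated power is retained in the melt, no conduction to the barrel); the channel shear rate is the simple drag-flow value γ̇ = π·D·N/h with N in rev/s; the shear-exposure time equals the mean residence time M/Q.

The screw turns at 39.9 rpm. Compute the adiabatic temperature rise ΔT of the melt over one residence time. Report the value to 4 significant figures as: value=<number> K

Throughput in SI: Q_s = 236.9 kg/h ÷ 3600 s/h = 0.0658056 kg/s
Mean residence time: t_res = M/Q_s = 1.89 kg / 0.0658056 kg/s = 28.721 s
Geometry in metres: D = 111.2 mm → 0.1112 m, h = 5.89 mm → 0.00589 m; screw speed N = 39.9 rpm = 0.665 rev/s
Shear rate: γ̇ = πDN/h = π·0.1112·0.665/0.00589 = 39.4422 s⁻¹
ΔT = η·γ̇²·t_res / (ρ·cp) = 2251 · (39.4422)² · 28.721 / (1223 · 1840) = 44.6943 K

value=44.69 K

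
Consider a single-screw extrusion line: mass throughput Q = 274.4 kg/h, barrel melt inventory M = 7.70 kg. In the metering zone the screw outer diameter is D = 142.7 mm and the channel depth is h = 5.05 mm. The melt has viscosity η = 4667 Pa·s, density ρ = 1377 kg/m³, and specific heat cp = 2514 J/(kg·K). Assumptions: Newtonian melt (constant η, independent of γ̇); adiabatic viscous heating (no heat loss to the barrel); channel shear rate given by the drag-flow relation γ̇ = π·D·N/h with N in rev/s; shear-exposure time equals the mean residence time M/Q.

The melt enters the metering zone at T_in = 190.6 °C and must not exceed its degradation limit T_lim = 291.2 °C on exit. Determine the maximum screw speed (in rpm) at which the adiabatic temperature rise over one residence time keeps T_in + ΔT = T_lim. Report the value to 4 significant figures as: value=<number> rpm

Convert throughput: Q = 274.4 kg/h = 274.4/3600 = 0.0762222 kg/s
t_res = M / Q_s = 7.70 / 0.0762222 = 101.02 s
Convert to metres: D = 0.1427 m, h = 0.00505 m
ΔT_a = T_lim − T_in = 291.2 °C − 190.6 °C = 100.6 K
γ̇_max² = ΔT_a·ρ·cp / (η·t_res) = [100.6 × 1377 × 2514] / [4667 × 101.02] = 738.67 s⁻²
γ̇_max = √738.67 = 27.1785 s⁻¹
N_max = γ̇_max h / (πD) = 27.1785·0.00505/(π·0.1427) = 0.306156 rev/s → ×60 = 18.3694 rpm

value=18.37 rpm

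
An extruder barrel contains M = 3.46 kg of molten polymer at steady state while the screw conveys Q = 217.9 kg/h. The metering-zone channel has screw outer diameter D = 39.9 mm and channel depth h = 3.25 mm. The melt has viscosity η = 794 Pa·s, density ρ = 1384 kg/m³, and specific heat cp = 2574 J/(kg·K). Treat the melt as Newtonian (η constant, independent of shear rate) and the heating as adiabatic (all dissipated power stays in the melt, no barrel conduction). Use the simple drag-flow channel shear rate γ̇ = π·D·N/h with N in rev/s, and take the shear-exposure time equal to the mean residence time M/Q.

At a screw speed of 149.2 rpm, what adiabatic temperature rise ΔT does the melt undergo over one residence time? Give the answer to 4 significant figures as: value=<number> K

value=117.2 K

Q_s = Q / 3600 = 217.9 / 3600 = 0.0605278 kg/s
t_res = M / Q_s = 3.46 / 0.0605278 = 57.1638 s
Geometry in metres: D = 39.9 mm → 0.0399 m, h = 3.25 mm → 0.00325 m; screw speed N = 149.2 rpm = 2.48667 rev/s
γ̇ = π D N / h = (π)(0.0399)(2.48667) / 0.00325 = 95.9085 s⁻¹
ΔT = η·γ̇²·t_res / (ρ·cp) = 794 · (95.9085)² · 57.1638 / (1384 · 2574) = 117.196 K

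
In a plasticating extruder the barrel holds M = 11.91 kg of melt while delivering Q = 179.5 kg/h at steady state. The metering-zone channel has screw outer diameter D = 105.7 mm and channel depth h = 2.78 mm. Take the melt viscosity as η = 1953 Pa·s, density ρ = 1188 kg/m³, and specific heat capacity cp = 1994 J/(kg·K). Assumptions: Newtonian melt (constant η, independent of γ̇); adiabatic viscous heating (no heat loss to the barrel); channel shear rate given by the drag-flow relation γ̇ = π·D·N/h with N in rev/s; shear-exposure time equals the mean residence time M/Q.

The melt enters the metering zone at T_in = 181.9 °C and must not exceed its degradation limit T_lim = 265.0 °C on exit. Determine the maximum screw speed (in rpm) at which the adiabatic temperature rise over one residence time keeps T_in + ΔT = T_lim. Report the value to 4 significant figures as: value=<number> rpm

value=10.32 rpm

Throughput in SI: Q_s = 179.5 kg/h ÷ 3600 s/h = 0.0498611 kg/s
t_res = M / Q_s = 11.91 / 0.0498611 = 238.864 s
Convert to metres: D = 0.1057 m, h = 0.00278 m
Allowable rise: ΔT_a = T_lim − T_in = 265.0 − 181.9 = 83.1 K
γ̇_max² = ΔT_a·ρ·cp/(η·t_res) = 83.1·1188·1994/(1953·238.864) = 421.979 s⁻²
γ̇_max = √421.979 = 20.5421 s⁻¹
N_max = γ̇_max·h / (π·D) = 20.5421 · 0.00278 / (π · 0.1057) = 0.171975 rev/s = 10.3185 rpm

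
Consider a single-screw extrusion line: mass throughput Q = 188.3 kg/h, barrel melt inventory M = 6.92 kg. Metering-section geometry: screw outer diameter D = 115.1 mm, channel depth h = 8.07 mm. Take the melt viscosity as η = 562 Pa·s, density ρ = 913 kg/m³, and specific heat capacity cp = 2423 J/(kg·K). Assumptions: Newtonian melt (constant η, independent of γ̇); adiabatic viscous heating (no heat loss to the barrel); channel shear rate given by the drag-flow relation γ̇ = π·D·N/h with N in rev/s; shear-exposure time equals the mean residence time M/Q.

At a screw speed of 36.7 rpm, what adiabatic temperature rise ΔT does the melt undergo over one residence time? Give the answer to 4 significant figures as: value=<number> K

value=25.25 K

Convert throughput: Q = 188.3 kg/h = 188.3/3600 = 0.0523056 kg/s
t_res = M / Q_s = 6.92 ÷ 0.0523056 = 132.3 s
Geometry in metres: D = 115.1 mm → 0.1151 m, h = 8.07 mm → 0.00807 m; screw speed N = 36.7 rpm = 0.611667 rev/s
γ̇ = π·D·N / h = π · 0.1151 · 0.611667 / 0.00807 = 27.4073 s⁻¹
ΔT = η·γ̇²·t_res/(ρ·cp) = [562 × 27.4073² × 132.3] / [913 × 2423] = 25.2466 K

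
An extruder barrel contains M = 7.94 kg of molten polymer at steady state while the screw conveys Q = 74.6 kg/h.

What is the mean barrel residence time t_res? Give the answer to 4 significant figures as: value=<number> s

Q_s = Q / 3600 = 74.6 / 3600 = 0.0207222 kg/s
Mean residence time: t_res = M/Q_s = 7.94 kg / 0.0207222 kg/s = 383.164 s

value=383.2 s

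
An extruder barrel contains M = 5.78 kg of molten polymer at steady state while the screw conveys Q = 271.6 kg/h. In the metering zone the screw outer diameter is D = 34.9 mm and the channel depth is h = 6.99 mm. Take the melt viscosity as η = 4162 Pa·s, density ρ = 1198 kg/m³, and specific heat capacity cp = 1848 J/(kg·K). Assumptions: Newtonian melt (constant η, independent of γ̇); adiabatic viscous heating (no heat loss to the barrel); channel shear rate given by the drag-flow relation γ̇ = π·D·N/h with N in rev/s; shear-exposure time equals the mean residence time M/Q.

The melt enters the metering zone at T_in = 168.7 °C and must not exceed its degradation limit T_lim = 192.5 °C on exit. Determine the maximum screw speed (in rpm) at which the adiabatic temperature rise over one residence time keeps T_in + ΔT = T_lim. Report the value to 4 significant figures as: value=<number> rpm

value=49.17 rpm

Convert throughput: Q = 271.6 kg/h = 271.6/3600 = 0.0754444 kg/s
t_res = M / Q_s = 5.78 ÷ 0.0754444 = 76.6127 s
Geometry in SI: D = 34.9 mm → 0.0349 m, h = 6.99 mm → 0.00699 m
Allowable rise: ΔT_a = T_lim − T_in = 192.5 − 168.7 = 23.8 K
Invert ΔT = ηγ̇²t_res/(ρcp) for γ̇: γ̇_max² = ΔT_a ρ cp / (η t_res) = 23.8·1198·1848 / (4162·76.6127) = 165.247 s⁻²
γ̇_max = sqrt(165.247) = 12.8548 s⁻¹
Solve γ̇ = πDN/h for N: N_max = γ̇_max·h/(π·D) = 12.8548 × 0.00699 / (π × 0.0349) = 0.819537 rev/s = 49.1722 rpm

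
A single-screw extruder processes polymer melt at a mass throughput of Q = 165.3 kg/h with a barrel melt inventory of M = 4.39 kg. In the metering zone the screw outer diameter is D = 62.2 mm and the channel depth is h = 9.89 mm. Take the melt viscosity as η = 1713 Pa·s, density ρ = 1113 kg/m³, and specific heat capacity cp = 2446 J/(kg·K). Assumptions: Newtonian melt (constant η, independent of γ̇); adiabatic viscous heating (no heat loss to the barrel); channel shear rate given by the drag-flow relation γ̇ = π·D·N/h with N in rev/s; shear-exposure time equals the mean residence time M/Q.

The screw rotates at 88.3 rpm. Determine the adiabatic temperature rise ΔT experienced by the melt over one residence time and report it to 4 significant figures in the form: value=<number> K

Convert throughput: Q = 165.3 kg/h = 165.3/3600 = 0.0459167 kg/s
t_res = M / Q_s = 4.39 ÷ 0.0459167 = 95.608 s
Convert to SI: D = 0.0622 m, h = 0.00989 m, N = 88.3/60 = 1.47167 rev/s
γ̇ = π D N / h = (π)(0.0622)(1.47167) / 0.00989 = 29.0773 s⁻¹
ΔT = η·γ̇²·t_res / (ρ·cp) = 1713 · (29.0773)² · 95.608 / (1113 · 2446) = 50.8636 K

value=50.86 K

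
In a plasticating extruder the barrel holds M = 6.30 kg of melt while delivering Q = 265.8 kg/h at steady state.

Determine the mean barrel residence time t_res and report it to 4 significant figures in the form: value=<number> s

value=85.33 s

Throughput in SI: Q_s = 265.8 kg/h ÷ 3600 s/h = 0.0738333 kg/s
t_res = M / Q_s = 6.30 / 0.0738333 = 85.3273 s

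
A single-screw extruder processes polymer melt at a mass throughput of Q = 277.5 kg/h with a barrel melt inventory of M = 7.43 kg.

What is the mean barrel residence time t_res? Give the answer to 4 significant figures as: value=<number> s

Throughput in SI: Q_s = 277.5 kg/h ÷ 3600 s/h = 0.0770833 kg/s
t_res = M / Q_s = 7.43 ÷ 0.0770833 = 96.3892 s

value=96.39 s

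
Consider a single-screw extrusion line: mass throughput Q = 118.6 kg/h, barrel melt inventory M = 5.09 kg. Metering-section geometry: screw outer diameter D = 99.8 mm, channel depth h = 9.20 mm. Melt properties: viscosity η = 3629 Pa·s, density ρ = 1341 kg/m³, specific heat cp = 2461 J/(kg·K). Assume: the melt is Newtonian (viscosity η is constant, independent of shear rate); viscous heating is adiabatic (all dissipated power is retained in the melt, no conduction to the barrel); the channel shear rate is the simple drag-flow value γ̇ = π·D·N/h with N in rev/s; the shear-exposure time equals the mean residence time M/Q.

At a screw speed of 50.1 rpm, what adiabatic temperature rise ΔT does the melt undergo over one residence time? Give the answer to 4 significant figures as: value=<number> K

Throughput in SI: Q_s = 118.6 kg/h ÷ 3600 s/h = 0.0329444 kg/s
t_res = M / Q_s = 5.09 ÷ 0.0329444 = 154.503 s
Geometry in metres: D = 99.8 mm → 0.0998 m, h = 9.20 mm → 0.0092 m; screw speed N = 50.1 rpm = 0.835 rev/s
Shear rate: γ̇ = πDN/h = π·0.0998·0.835/0.0092 = 28.4563 s⁻¹
ΔT = η·γ̇²·t_res / (ρ·cp) = 3629 · (28.4563)² · 154.503 / (1341 · 2461) = 137.575 K

value=137.6 K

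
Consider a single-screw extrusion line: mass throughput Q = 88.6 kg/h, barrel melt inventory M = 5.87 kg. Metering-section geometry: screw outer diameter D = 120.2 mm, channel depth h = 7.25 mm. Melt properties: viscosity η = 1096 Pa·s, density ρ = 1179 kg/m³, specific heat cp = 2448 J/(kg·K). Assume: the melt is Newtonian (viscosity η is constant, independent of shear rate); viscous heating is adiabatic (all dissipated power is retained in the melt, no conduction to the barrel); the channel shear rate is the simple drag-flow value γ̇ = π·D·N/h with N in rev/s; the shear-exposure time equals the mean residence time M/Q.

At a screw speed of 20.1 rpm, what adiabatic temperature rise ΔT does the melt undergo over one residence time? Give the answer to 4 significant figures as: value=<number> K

value=27.57 K

Convert throughput: Q = 88.6 kg/h = 88.6/3600 = 0.0246111 kg/s
Mean residence time: t_res = M/Q_s = 5.87 kg / 0.0246111 kg/s = 238.51 s
Geometry in metres: D = 120.2 mm → 0.1202 m, h = 7.25 mm → 0.00725 m; screw speed N = 20.1 rpm = 0.335 rev/s
Shear rate: γ̇ = πDN/h = π·0.1202·0.335/0.00725 = 17.4486 s⁻¹
Adiabatic rise: ΔT = η γ̇² t_res / (ρ cp) = 1096·(17.4486)²·238.51 / (1179·2448) = 27.5749 K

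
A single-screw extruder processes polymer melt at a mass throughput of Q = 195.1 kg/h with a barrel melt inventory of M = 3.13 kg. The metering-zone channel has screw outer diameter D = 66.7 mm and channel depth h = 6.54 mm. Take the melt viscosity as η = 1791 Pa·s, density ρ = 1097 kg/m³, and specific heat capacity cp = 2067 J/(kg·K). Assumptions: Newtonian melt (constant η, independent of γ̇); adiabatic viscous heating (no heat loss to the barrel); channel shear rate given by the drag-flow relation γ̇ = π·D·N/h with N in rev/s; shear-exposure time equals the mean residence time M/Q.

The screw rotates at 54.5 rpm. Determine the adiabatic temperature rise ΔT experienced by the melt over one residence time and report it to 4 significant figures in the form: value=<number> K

Throughput in SI: Q_s = 195.1 kg/h ÷ 3600 s/h = 0.0541944 kg/s
t_res = M / Q_s = 3.13 ÷ 0.0541944 = 57.755 s
Convert to SI: D = 0.0667 m, h = 0.00654 m, N = 54.5/60 = 0.908333 rev/s
γ̇ = π D N / h = (π)(0.0667)(0.908333) / 0.00654 = 29.1034 s⁻¹
Adiabatic rise: ΔT = η γ̇² t_res / (ρ cp) = 1791·(29.1034)²·57.755 / (1097·2067) = 38.6389 K

value=38.64 K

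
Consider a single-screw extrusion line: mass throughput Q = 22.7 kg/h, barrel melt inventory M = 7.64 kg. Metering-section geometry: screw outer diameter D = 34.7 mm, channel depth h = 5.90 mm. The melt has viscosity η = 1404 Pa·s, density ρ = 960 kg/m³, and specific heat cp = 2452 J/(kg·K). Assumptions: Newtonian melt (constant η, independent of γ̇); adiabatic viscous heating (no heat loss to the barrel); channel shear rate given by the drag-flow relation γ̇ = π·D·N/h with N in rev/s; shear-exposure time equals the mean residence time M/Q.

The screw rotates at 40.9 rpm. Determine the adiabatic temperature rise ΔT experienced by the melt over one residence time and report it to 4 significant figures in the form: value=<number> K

value=114.6 K

Q_s = Q / 3600 = 22.7 / 3600 = 0.00630556 kg/s
Mean residence time: t_res = M/Q_s = 7.64 kg / 0.00630556 kg/s = 1211.63 s
D = 34.7 mm = 0.0347 m;  h = 5.90 mm = 0.0059 m;  N = 40.9 rpm / 60 = 0.681667 rev/s
Shear rate: γ̇ = πDN/h = π·0.0347·0.681667/0.0059 = 12.595 s⁻¹
Adiabatic rise: ΔT = η γ̇² t_res / (ρ cp) = 1404·(12.595)²·1211.63 / (960·2452) = 114.642 K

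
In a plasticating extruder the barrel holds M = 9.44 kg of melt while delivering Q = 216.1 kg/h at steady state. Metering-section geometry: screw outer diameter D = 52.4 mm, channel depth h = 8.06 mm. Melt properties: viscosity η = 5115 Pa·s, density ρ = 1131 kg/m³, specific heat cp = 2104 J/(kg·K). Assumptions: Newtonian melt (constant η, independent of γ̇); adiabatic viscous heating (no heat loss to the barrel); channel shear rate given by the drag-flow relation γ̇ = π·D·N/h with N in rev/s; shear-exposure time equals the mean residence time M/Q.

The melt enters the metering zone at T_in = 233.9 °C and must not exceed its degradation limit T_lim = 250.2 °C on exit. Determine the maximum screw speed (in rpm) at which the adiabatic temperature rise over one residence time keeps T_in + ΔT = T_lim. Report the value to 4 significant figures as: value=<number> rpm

Throughput in SI: Q_s = 216.1 kg/h ÷ 3600 s/h = 0.0600278 kg/s
t_res = M / Q_s = 9.44 ÷ 0.0600278 = 157.261 s
Geometry in SI: D = 52.4 mm → 0.0524 m, h = 8.06 mm → 0.00806 m
ΔT_a = T_lim − T_in = 250.2 °C − 233.9 °C = 16.3 K
Invert ΔT = ηγ̇²t_res/(ρcp) for γ̇: γ̇_max² = ΔT_a ρ cp / (η t_res) = 16.3·1131·2104 / (5115·157.261) = 48.2204 s⁻²
γ̇_max = sqrt(48.2204) = 6.94409 s⁻¹
Solve γ̇ = πDN/h for N: N_max = γ̇_max·h/(π·D) = 6.94409 × 0.00806 / (π × 0.0524) = 0.339992 rev/s = 20.3995 rpm

value=20.40 rpm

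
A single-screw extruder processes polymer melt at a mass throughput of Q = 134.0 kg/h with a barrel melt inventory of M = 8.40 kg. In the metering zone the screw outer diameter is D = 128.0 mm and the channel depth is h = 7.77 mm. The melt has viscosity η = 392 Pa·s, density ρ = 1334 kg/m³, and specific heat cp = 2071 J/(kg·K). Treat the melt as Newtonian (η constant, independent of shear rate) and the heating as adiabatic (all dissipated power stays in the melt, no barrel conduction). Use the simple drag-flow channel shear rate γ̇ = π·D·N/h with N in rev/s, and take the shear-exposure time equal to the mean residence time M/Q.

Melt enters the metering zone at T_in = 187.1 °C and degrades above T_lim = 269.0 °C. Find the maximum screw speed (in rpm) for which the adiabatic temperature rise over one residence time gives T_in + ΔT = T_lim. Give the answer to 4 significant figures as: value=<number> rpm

Convert throughput: Q = 134.0 kg/h = 134.0/3600 = 0.0372222 kg/s
Mean residence time: t_res = M/Q_s = 8.40 kg / 0.0372222 kg/s = 225.672 s
Convert to metres: D = 0.128 m, h = 0.00777 m
ΔT_a = T_lim − T_in = 269.0 °C − 187.1 °C = 81.9 K
Invert ΔT = ηγ̇²t_res/(ρcp) for γ̇: γ̇_max² = ΔT_a ρ cp / (η t_res) = 81.9·1334·2071 / (392·225.672) = 2557.74 s⁻²
γ̇_max = sqrt(2557.74) = 50.5741 s⁻¹
Solve γ̇ = πDN/h for N: N_max = γ̇_max·h/(π·D) = 50.5741 × 0.00777 / (π × 0.128) = 0.977214 rev/s = 58.6328 rpm

value=58.63 rpm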